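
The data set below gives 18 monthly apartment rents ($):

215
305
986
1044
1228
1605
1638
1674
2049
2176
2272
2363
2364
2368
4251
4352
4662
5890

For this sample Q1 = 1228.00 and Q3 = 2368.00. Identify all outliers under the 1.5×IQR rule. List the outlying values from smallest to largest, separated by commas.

4251, 4352, 4662, 5890

IQR = Q3 − Q1 = 2368.00 − 1228.00 = 1140.00.
Lower fence = Q1 − 1.5·IQR = 1228.00 − 1710.00 = -482.00.
Upper fence = Q3 + 1.5·IQR = 2368.00 + 1710.00 = 4078.00.
4251 > 4078.00 → outlier.
4352 > 4078.00 → outlier.
4662 > 4078.00 → outlier.
5890 > 4078.00 → outlier.
All remaining values lie within [-482.00, 4078.00].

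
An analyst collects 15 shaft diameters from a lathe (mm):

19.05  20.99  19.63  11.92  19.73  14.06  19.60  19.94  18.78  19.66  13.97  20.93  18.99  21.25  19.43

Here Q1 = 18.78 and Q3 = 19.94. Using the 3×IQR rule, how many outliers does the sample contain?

IQR = 1.16; fences at 18.78 − 3.48 = 15.30 and 19.94 + 3.48 = 23.42.
Outside the cutoffs: 11.92, 13.97, 14.06.

3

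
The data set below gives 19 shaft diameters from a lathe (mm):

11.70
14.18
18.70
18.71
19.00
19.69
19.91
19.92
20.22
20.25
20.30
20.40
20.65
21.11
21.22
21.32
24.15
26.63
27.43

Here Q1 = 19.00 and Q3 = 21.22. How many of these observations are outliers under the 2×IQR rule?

4

IQR = 2.22; fences at 19.00 − 4.44 = 14.56 and 21.22 + 4.44 = 25.66.
Outside the cutoffs: 11.70, 14.18, 26.63, 27.43.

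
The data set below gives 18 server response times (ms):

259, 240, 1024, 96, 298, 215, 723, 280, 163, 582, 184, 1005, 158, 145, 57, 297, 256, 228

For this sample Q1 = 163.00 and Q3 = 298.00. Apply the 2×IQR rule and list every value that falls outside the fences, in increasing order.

582, 723, 1005, 1024

IQR = Q3 − Q1 = 298.00 − 163.00 = 135.00.
Lower fence = Q1 − 2·IQR = 163.00 − 270.00 = -107.00.
Upper fence = Q3 + 2·IQR = 298.00 + 270.00 = 568.00.
582 > 568.00 → outlier.
723 > 568.00 → outlier.
1005 > 568.00 → outlier.
1024 > 568.00 → outlier.
All remaining values lie within [-107.00, 568.00].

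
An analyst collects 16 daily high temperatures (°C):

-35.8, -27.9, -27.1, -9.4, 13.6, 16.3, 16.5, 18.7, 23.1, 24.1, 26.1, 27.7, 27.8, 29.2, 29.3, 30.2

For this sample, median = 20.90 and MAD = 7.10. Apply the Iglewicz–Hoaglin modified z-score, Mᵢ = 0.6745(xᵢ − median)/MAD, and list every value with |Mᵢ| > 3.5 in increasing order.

-35.8, -27.9, -27.1

|Mᵢ| > 3.5 ⇔ |xᵢ − 20.90| > 3.5·7.10/0.6745 = 36.84.
So outliers lie outside [-15.94, 57.74].
-35.8: M = -5.39 → outlier.
-27.9: M = -4.64 → outlier.
-27.1: M = -4.56 → outlier.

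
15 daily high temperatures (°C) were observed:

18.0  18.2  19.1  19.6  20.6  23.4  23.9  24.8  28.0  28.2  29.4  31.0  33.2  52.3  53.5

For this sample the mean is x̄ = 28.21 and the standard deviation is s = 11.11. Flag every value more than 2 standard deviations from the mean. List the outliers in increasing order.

Cutoffs at x̄ ± 2s: 28.21 ± 2·11.11 = [5.99, 50.43].
52.3: z = 2.17, |z| > 2 → outlier.
53.5: z = 2.28, |z| > 2 → outlier.
Every other value lies within [5.99, 50.43].

52.3, 53.5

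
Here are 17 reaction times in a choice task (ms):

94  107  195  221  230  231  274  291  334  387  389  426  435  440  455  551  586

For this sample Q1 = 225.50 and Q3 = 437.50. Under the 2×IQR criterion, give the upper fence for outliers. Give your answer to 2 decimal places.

IQR = Q3 − Q1 = 437.50 − 225.50 = 212.00.
Lower fence = Q1 − 2·IQR = 225.50 − 424.00 = -198.50.
Upper fence = Q3 + 2·IQR = 437.50 + 424.00 = 861.50.

861.50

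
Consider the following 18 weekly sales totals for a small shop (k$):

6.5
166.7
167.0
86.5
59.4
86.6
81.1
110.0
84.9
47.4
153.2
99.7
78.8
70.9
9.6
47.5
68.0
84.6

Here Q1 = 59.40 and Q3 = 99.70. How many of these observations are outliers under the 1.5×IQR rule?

IQR = 40.30; fences at 59.40 − 60.45 = -1.05 and 99.70 + 60.45 = 160.15.
Outside the cutoffs: 166.7, 167.0.

2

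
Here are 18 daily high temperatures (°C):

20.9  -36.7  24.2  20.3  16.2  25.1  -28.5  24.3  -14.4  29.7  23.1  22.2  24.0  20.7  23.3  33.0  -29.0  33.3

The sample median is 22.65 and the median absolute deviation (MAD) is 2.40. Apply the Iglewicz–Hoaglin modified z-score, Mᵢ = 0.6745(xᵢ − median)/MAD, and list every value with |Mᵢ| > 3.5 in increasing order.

-36.7, -29.0, -28.5, -14.4

|Mᵢ| > 3.5 ⇔ |xᵢ − 22.65| > 3.5·2.40/0.6745 = 12.45.
So outliers lie outside [10.20, 35.10].
-36.7: M = -16.68 → outlier.
-29.0: M = -14.52 → outlier.
-28.5: M = -14.38 → outlier.
-14.4: M = -10.41 → outlier.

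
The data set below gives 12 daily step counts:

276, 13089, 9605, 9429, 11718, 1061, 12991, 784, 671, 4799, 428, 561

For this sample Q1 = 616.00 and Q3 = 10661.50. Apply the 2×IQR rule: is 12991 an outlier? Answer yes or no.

no

IQR = Q3 − Q1 = 10661.50 − 616.00 = 10045.50.
Lower fence = Q1 − 2·IQR = 616.00 − 20091.00 = -19475.00.
Upper fence = Q3 + 2·IQR = 10661.50 + 20091.00 = 30752.50.
12991 lies within [-19475.00, 30752.50].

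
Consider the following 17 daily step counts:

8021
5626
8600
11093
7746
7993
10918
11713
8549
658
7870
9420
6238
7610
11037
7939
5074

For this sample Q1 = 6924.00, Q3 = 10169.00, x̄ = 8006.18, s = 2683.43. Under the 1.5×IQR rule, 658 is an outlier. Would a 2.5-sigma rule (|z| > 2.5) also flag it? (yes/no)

yes

z = (658 − 8006.18) / 2683.43 = -2.74.
|z| = 2.74 > 2.5.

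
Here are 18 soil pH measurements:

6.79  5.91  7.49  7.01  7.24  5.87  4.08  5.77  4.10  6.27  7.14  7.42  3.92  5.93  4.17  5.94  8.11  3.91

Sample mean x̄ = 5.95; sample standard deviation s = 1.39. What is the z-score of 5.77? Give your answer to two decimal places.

z = (5.77 − 5.95) / 1.39 = -0.13.

-0.13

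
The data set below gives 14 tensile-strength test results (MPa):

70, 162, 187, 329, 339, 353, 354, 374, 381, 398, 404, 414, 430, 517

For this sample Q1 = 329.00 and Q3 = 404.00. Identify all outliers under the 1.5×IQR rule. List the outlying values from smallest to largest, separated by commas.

IQR = Q3 − Q1 = 404.00 − 329.00 = 75.00.
Lower fence = Q1 − 1.5·IQR = 329.00 − 112.50 = 216.50.
Upper fence = Q3 + 1.5·IQR = 404.00 + 112.50 = 516.50.
70 < 216.50 → outlier.
162 < 216.50 → outlier.
187 < 216.50 → outlier.
517 > 516.50 → outlier.
All remaining values lie within [216.50, 516.50].

70, 162, 187, 517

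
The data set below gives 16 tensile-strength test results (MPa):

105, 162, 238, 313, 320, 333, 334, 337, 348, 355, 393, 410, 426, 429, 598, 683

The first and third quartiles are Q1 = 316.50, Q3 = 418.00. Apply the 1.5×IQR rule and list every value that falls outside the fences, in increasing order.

105, 162, 598, 683

IQR = Q3 − Q1 = 418.00 − 316.50 = 101.50.
Lower fence = Q1 − 1.5·IQR = 316.50 − 152.25 = 164.25.
Upper fence = Q3 + 1.5·IQR = 418.00 + 152.25 = 570.25.
105 < 164.25 → outlier.
162 < 164.25 → outlier.
598 > 570.25 → outlier.
683 > 570.25 → outlier.
All remaining values lie within [164.25, 570.25].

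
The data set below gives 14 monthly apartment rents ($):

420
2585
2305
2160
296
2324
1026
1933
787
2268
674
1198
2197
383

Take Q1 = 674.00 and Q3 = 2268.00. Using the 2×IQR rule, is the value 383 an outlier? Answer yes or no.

IQR = Q3 − Q1 = 2268.00 − 674.00 = 1594.00.
Lower fence = Q1 − 2·IQR = 674.00 − 3188.00 = -2514.00.
Upper fence = Q3 + 2·IQR = 2268.00 + 3188.00 = 5456.00.
383 lies within [-2514.00, 5456.00].

no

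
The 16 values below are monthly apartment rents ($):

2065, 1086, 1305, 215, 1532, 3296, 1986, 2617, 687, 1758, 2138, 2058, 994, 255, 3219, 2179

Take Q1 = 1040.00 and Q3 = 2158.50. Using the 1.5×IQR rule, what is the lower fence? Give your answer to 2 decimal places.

-637.75

IQR = Q3 − Q1 = 2158.50 − 1040.00 = 1118.50.
Lower fence = Q1 − 1.5·IQR = 1040.00 − 1677.75 = -637.75.
Upper fence = Q3 + 1.5·IQR = 2158.50 + 1677.75 = 3836.25.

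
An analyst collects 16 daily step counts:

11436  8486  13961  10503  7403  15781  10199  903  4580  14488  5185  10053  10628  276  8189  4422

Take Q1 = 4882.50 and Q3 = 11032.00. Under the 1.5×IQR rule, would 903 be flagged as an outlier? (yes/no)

IQR = Q3 − Q1 = 11032.00 − 4882.50 = 6149.50.
Lower fence = Q1 − 1.5·IQR = 4882.50 − 9224.25 = -4341.75.
Upper fence = Q3 + 1.5·IQR = 11032.00 + 9224.25 = 20256.25.
903 lies within [-4341.75, 20256.25].

no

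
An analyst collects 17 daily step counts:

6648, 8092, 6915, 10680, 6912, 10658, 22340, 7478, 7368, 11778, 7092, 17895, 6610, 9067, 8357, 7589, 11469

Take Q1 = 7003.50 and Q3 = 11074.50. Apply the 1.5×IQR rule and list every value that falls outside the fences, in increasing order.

17895, 22340

IQR = Q3 − Q1 = 11074.50 − 7003.50 = 4071.00.
Lower fence = Q1 − 1.5·IQR = 7003.50 − 6106.50 = 897.00.
Upper fence = Q3 + 1.5·IQR = 11074.50 + 6106.50 = 17181.00.
17895 > 17181.00 → outlier.
22340 > 17181.00 → outlier.
All remaining values lie within [897.00, 17181.00].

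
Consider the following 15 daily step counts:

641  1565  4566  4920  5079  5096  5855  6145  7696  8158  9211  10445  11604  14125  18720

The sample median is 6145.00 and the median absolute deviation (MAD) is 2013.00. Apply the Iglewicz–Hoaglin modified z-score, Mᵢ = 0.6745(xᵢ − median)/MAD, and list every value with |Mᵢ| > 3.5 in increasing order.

|Mᵢ| > 3.5 ⇔ |xᵢ − 6145.00| > 3.5·2013.00/0.6745 = 10445.52.
So outliers lie outside [-4300.52, 16590.52].
18720: M = 4.21 → outlier.

18720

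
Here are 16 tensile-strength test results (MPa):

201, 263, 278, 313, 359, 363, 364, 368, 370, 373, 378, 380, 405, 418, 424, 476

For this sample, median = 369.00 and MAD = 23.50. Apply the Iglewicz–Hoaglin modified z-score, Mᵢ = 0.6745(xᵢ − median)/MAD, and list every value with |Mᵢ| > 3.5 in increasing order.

201

|Mᵢ| > 3.5 ⇔ |xᵢ − 369.00| > 3.5·23.50/0.6745 = 121.94.
So outliers lie outside [247.06, 490.94].
201: M = -4.82 → outlier.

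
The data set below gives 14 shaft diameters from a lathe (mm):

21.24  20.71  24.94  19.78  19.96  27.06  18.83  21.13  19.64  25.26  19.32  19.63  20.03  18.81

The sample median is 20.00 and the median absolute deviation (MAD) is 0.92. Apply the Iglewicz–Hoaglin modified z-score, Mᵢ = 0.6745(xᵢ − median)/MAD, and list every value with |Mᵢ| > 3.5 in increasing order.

|Mᵢ| > 3.5 ⇔ |xᵢ − 20.00| > 3.5·0.92/0.6745 = 4.77.
So outliers lie outside [15.23, 24.77].
24.94: M = 3.62 → outlier.
25.26: M = 3.86 → outlier.
27.06: M = 5.18 → outlier.

24.94, 25.26, 27.06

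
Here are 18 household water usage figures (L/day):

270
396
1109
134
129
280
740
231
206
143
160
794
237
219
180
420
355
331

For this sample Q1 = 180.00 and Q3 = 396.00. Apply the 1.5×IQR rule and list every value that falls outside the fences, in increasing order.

IQR = Q3 − Q1 = 396.00 − 180.00 = 216.00.
Lower fence = Q1 − 1.5·IQR = 180.00 − 324.00 = -144.00.
Upper fence = Q3 + 1.5·IQR = 396.00 + 324.00 = 720.00.
740 > 720.00 → outlier.
794 > 720.00 → outlier.
1109 > 720.00 → outlier.
All remaining values lie within [-144.00, 720.00].

740, 794, 1109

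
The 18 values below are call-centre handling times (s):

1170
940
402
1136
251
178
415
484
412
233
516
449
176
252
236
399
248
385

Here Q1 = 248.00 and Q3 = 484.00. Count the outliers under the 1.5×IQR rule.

3

IQR = 236.00; fences at 248.00 − 354.00 = -106.00 and 484.00 + 354.00 = 838.00.
Outside the cutoffs: 940, 1136, 1170.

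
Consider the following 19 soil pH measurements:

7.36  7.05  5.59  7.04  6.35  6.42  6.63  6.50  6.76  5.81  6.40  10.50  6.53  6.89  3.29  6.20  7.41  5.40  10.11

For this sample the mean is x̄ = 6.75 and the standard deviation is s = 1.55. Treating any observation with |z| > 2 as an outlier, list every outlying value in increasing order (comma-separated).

Cutoffs at x̄ ± 2s: 6.75 ± 2·1.55 = [3.65, 9.85].
3.29: z = -2.23, |z| > 2 → outlier.
10.11: z = 2.17, |z| > 2 → outlier.
10.50: z = 2.42, |z| > 2 → outlier.
Every other value lies within [3.65, 9.85].

3.29, 10.11, 10.50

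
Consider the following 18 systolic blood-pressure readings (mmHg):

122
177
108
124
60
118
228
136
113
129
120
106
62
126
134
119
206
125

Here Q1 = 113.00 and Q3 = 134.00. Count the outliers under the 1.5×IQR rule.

IQR = 21.00; fences at 113.00 − 31.50 = 81.50 and 134.00 + 31.50 = 165.50.
Outside the cutoffs: 60, 62, 177, 206, 228.

5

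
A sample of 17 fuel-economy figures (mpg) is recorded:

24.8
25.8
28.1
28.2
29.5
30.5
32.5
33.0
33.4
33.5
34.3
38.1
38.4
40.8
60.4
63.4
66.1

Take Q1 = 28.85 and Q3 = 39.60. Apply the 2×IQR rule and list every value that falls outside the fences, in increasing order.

63.4, 66.1

IQR = Q3 − Q1 = 39.60 − 28.85 = 10.75.
Lower fence = Q1 − 2·IQR = 28.85 − 21.50 = 7.35.
Upper fence = Q3 + 2·IQR = 39.60 + 21.50 = 61.10.
63.4 > 61.10 → outlier.
66.1 > 61.10 → outlier.
All remaining values lie within [7.35, 61.10].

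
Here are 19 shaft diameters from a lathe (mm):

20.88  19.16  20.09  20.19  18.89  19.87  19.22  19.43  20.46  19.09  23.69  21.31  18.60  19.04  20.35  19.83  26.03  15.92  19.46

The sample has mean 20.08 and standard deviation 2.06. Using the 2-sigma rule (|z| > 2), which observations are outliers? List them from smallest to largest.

Cutoffs at x̄ ± 2s: 20.08 ± 2·2.06 = [15.96, 24.20].
15.92: z = -2.02, |z| > 2 → outlier.
26.03: z = 2.89, |z| > 2 → outlier.
Every other value lies within [15.96, 24.20].

15.92, 26.03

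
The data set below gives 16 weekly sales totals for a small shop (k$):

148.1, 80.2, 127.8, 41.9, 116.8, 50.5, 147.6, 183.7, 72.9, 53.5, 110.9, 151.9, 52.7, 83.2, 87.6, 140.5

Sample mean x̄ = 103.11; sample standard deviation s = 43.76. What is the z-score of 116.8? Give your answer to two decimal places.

z = (116.8 − 103.11) / 43.76 = 0.31.

0.31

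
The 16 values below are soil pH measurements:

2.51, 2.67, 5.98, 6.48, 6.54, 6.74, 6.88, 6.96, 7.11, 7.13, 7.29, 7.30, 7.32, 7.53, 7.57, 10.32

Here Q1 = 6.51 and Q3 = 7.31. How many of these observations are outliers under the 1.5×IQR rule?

3

IQR = 0.80; fences at 6.51 − 1.20 = 5.31 and 7.31 + 1.20 = 8.51.
Outside the cutoffs: 2.51, 2.67, 10.32.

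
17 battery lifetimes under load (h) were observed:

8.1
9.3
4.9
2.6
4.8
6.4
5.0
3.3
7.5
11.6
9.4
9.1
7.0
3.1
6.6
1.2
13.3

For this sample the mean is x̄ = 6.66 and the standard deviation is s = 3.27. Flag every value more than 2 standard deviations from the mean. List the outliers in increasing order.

Cutoffs at x̄ ± 2s: 6.66 ± 2·3.27 = [0.12, 13.20].
13.3: z = 2.03, |z| > 2 → outlier.
Every other value lies within [0.12, 13.20].

13.3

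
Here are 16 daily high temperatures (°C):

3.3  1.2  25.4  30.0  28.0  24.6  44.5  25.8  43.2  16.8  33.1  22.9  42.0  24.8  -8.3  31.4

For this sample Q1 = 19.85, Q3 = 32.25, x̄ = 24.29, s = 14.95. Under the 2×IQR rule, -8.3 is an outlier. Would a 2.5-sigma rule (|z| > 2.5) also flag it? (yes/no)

z = (-8.3 − 24.29) / 14.95 = -2.18.
|z| = 2.18 ≤ 2.5.

no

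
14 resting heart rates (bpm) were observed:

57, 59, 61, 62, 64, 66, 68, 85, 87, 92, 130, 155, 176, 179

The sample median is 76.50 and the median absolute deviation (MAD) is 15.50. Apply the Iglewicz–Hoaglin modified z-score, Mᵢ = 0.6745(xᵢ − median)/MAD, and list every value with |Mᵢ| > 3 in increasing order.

155, 176, 179

|Mᵢ| > 3 ⇔ |xᵢ − 76.50| > 3·15.50/0.6745 = 68.94.
So outliers lie outside [7.56, 145.44].
155: M = 3.42 → outlier.
176: M = 4.33 → outlier.
179: M = 4.46 → outlier.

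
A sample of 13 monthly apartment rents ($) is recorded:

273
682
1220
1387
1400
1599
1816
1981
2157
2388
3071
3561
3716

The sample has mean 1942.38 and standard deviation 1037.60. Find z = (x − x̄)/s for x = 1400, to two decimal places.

-0.52

z = (1400 − 1942.38) / 1037.60 = -0.52.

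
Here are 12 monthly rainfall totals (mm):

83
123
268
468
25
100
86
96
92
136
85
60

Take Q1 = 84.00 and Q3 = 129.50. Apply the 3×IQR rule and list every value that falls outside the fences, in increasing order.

IQR = Q3 − Q1 = 129.50 − 84.00 = 45.50.
Lower fence = Q1 − 3·IQR = 84.00 − 136.50 = -52.50.
Upper fence = Q3 + 3·IQR = 129.50 + 136.50 = 266.00.
268 > 266.00 → outlier.
468 > 266.00 → outlier.
All remaining values lie within [-52.50, 266.00].

268, 468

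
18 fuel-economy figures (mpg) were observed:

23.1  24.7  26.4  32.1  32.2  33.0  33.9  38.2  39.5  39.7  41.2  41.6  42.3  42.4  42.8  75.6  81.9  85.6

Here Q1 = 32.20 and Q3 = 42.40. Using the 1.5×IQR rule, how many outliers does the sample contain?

3

IQR = 10.20; fences at 32.20 − 15.30 = 16.90 and 42.40 + 15.30 = 57.70.
Outside the cutoffs: 75.6, 81.9, 85.6.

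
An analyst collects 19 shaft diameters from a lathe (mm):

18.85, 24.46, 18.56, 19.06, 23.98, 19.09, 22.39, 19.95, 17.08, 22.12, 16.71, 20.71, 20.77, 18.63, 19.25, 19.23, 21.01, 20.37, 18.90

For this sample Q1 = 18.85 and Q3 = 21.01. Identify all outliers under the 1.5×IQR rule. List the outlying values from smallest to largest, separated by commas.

IQR = Q3 − Q1 = 21.01 − 18.85 = 2.16.
Lower fence = Q1 − 1.5·IQR = 18.85 − 3.24 = 15.61.
Upper fence = Q3 + 1.5·IQR = 21.01 + 3.24 = 24.25.
24.46 > 24.25 → outlier.
All remaining values lie within [15.61, 24.25].

24.46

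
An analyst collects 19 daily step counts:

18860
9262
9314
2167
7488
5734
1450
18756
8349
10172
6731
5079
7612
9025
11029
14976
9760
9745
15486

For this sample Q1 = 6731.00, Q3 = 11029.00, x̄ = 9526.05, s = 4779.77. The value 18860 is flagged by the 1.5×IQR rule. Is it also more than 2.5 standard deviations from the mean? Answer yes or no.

z = (18860 − 9526.05) / 4779.77 = 1.95.
|z| = 1.95 ≤ 2.5.

no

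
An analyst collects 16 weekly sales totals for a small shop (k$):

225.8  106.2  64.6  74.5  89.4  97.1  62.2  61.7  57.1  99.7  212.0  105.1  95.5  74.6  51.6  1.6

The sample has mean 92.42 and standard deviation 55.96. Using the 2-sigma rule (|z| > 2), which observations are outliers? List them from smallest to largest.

212.0, 225.8

Cutoffs at x̄ ± 2s: 92.42 ± 2·55.96 = [-19.50, 204.34].
212.0: z = 2.14, |z| > 2 → outlier.
225.8: z = 2.38, |z| > 2 → outlier.
Every other value lies within [-19.50, 204.34].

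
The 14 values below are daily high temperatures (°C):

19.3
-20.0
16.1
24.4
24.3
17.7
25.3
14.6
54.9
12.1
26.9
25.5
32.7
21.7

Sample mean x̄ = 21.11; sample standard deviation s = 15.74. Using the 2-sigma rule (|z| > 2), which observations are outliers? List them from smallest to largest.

Cutoffs at x̄ ± 2s: 21.11 ± 2·15.74 = [-10.37, 52.59].
-20.0: z = -2.61, |z| > 2 → outlier.
54.9: z = 2.15, |z| > 2 → outlier.
Every other value lies within [-10.37, 52.59].

-20.0, 54.9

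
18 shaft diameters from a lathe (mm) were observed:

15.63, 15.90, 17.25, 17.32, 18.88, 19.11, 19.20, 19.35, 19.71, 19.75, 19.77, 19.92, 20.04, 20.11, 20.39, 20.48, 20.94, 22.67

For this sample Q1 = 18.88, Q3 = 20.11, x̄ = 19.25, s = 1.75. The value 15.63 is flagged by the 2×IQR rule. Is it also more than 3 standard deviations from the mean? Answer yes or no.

z = (15.63 − 19.25) / 1.75 = -2.07.
|z| = 2.07 ≤ 3.

no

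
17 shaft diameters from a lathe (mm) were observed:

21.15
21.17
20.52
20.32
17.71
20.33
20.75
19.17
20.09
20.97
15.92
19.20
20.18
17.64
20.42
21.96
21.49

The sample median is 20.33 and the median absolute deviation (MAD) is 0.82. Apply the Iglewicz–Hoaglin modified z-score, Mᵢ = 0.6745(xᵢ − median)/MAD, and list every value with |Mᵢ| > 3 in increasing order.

15.92

|Mᵢ| > 3 ⇔ |xᵢ − 20.33| > 3·0.82/0.6745 = 3.65.
So outliers lie outside [16.68, 23.98].
15.92: M = -3.63 → outlier.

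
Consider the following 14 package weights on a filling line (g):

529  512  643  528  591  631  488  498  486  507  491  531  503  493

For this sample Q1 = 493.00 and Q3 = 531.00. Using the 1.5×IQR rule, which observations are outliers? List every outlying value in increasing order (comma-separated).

IQR = Q3 − Q1 = 531.00 − 493.00 = 38.00.
Lower fence = Q1 − 1.5·IQR = 493.00 − 57.00 = 436.00.
Upper fence = Q3 + 1.5·IQR = 531.00 + 57.00 = 588.00.
591 > 588.00 → outlier.
631 > 588.00 → outlier.
643 > 588.00 → outlier.
All remaining values lie within [436.00, 588.00].

591, 631, 643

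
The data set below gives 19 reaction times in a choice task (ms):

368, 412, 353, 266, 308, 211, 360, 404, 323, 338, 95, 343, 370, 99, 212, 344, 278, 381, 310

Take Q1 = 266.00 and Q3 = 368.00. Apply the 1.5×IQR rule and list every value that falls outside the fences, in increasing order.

IQR = Q3 − Q1 = 368.00 − 266.00 = 102.00.
Lower fence = Q1 − 1.5·IQR = 266.00 − 153.00 = 113.00.
Upper fence = Q3 + 1.5·IQR = 368.00 + 153.00 = 521.00.
95 < 113.00 → outlier.
99 < 113.00 → outlier.
All remaining values lie within [113.00, 521.00].

95, 99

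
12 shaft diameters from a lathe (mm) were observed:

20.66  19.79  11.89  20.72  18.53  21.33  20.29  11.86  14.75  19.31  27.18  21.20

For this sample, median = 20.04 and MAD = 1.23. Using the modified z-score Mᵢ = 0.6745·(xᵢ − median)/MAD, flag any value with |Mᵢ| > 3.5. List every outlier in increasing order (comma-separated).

|Mᵢ| > 3.5 ⇔ |xᵢ − 20.04| > 3.5·1.23/0.6745 = 6.38.
So outliers lie outside [13.66, 26.42].
11.86: M = -4.49 → outlier.
11.89: M = -4.47 → outlier.
27.18: M = 3.92 → outlier.

11.86, 11.89, 27.18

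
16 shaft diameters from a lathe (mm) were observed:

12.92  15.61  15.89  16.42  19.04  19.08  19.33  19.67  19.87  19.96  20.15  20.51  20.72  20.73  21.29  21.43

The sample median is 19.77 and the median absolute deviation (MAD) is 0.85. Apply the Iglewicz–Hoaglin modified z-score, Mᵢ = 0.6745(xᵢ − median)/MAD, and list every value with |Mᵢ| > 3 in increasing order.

12.92, 15.61, 15.89

|Mᵢ| > 3 ⇔ |xᵢ − 19.77| > 3·0.85/0.6745 = 3.78.
So outliers lie outside [15.99, 23.55].
12.92: M = -5.44 → outlier.
15.61: M = -3.30 → outlier.
15.89: M = -3.08 → outlier.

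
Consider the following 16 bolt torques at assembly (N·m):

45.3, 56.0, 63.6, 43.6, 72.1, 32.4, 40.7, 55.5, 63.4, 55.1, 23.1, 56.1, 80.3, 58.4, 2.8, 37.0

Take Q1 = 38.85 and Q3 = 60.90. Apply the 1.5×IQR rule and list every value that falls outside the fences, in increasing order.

IQR = Q3 − Q1 = 60.90 − 38.85 = 22.05.
Lower fence = Q1 − 1.5·IQR = 38.85 − 33.075 = 5.775.
Upper fence = Q3 + 1.5·IQR = 60.90 + 33.075 = 93.975.
2.8 < 5.775 → outlier.
All remaining values lie within [5.775, 93.975].

2.8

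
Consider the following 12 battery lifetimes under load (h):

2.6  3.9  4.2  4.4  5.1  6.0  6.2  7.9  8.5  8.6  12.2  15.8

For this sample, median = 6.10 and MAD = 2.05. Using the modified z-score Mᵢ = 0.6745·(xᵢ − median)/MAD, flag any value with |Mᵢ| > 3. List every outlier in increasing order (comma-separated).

15.8

|Mᵢ| > 3 ⇔ |xᵢ − 6.10| > 3·2.05/0.6745 = 9.12.
So outliers lie outside [-3.02, 15.22].
15.8: M = 3.19 → outlier.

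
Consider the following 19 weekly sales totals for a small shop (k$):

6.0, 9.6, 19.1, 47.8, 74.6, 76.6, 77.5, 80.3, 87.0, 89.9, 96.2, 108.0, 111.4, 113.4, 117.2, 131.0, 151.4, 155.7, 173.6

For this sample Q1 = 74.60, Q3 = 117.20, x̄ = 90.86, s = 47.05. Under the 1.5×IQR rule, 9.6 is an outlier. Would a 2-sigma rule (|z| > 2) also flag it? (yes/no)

no

z = (9.6 − 90.86) / 47.05 = -1.73.
|z| = 1.73 ≤ 2.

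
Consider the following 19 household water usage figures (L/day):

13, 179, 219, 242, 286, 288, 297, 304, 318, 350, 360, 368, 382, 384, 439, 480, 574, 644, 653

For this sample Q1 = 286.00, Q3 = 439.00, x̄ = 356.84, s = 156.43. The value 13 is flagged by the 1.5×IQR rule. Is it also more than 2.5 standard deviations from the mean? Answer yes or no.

no

z = (13 − 356.84) / 156.43 = -2.20.
|z| = 2.20 ≤ 2.5.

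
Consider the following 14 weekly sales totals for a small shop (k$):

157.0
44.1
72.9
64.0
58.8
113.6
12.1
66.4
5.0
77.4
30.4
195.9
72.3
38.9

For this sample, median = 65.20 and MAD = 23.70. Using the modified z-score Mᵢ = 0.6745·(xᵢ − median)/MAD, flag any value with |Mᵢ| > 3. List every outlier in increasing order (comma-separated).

|Mᵢ| > 3 ⇔ |xᵢ − 65.20| > 3·23.70/0.6745 = 105.41.
So outliers lie outside [-40.21, 170.61].
195.9: M = 3.72 → outlier.

195.9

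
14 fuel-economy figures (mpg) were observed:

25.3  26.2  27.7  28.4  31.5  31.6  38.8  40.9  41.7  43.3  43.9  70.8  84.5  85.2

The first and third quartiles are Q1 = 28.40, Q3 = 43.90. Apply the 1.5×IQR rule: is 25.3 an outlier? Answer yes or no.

no

IQR = Q3 − Q1 = 43.90 − 28.40 = 15.50.
Lower fence = Q1 − 1.5·IQR = 28.40 − 23.25 = 5.15.
Upper fence = Q3 + 1.5·IQR = 43.90 + 23.25 = 67.15.
25.3 lies within [5.15, 67.15].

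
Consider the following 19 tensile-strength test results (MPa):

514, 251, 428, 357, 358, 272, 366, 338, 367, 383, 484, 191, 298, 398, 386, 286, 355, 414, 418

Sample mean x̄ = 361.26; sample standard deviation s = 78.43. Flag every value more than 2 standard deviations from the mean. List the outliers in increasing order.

Cutoffs at x̄ ± 2s: 361.26 ± 2·78.43 = [204.40, 518.12].
191: z = -2.17, |z| > 2 → outlier.
Every other value lies within [204.40, 518.12].

191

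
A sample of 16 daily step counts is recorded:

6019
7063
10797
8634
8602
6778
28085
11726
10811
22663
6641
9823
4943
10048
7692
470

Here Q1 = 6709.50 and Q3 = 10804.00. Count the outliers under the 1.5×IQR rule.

3

IQR = 4094.50; fences at 6709.50 − 6141.75 = 567.75 and 10804.00 + 6141.75 = 16945.75.
Outside the cutoffs: 470, 22663, 28085.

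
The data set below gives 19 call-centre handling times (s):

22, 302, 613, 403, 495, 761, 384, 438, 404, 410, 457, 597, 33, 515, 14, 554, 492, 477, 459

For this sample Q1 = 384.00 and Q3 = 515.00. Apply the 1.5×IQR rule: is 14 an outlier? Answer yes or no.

yes

IQR = Q3 − Q1 = 515.00 − 384.00 = 131.00.
Lower fence = Q1 − 1.5·IQR = 384.00 − 196.50 = 187.50.
Upper fence = Q3 + 1.5·IQR = 515.00 + 196.50 = 711.50.
14 lies below the lower fence.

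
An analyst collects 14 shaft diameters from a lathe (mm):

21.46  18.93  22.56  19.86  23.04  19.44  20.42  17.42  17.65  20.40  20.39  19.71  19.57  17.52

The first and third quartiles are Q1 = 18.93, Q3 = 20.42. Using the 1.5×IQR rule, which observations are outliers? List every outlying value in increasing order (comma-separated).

IQR = Q3 − Q1 = 20.42 − 18.93 = 1.49.
Lower fence = Q1 − 1.5·IQR = 18.93 − 2.235 = 16.695.
Upper fence = Q3 + 1.5·IQR = 20.42 + 2.235 = 22.655.
23.04 > 22.655 → outlier.
All remaining values lie within [16.695, 22.655].

23.04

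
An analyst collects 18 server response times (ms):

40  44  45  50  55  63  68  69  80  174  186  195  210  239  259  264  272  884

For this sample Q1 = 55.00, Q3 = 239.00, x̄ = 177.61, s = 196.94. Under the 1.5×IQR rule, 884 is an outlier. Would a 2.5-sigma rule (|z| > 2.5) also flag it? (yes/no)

z = (884 − 177.61) / 196.94 = 3.59.
|z| = 3.59 > 2.5.

yes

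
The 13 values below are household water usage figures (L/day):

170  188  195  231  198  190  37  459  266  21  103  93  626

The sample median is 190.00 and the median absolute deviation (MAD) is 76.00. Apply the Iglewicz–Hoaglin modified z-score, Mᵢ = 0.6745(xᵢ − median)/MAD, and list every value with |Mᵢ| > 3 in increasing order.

626

|Mᵢ| > 3 ⇔ |xᵢ − 190.00| > 3·76.00/0.6745 = 338.03.
So outliers lie outside [-148.03, 528.03].
626: M = 3.87 → outlier.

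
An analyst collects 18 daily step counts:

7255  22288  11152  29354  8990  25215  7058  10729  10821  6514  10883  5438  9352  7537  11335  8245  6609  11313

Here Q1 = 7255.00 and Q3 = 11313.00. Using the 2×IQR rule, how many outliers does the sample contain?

3

IQR = 4058.00; fences at 7255.00 − 8116.00 = -861.00 and 11313.00 + 8116.00 = 19429.00.
Outside the cutoffs: 22288, 25215, 29354.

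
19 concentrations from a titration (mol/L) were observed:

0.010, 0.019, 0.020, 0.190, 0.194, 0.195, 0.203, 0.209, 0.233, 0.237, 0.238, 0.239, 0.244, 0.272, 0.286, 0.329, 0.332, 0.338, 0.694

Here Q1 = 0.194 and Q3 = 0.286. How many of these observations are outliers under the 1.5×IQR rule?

IQR = 0.092; fences at 0.194 − 0.138 = 0.056 and 0.286 + 0.138 = 0.424.
Outside the cutoffs: 0.010, 0.019, 0.020, 0.694.

4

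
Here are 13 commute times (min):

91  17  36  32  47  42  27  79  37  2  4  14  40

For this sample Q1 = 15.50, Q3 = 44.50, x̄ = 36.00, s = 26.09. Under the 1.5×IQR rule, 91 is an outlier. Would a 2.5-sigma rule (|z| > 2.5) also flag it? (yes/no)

no

z = (91 − 36.00) / 26.09 = 2.11.
|z| = 2.11 ≤ 2.5.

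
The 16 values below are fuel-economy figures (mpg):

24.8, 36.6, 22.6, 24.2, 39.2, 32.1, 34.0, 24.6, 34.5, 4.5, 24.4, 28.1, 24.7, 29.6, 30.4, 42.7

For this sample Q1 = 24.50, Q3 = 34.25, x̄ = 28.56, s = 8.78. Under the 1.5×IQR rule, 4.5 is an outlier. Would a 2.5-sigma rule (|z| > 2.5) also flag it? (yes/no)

z = (4.5 − 28.56) / 8.78 = -2.74.
|z| = 2.74 > 2.5.

yes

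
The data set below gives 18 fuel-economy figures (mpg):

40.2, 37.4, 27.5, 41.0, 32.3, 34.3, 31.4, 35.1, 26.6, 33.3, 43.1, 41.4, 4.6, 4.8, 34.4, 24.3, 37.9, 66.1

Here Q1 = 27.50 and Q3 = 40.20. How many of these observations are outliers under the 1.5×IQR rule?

3

IQR = 12.70; fences at 27.50 − 19.05 = 8.45 and 40.20 + 19.05 = 59.25.
Outside the cutoffs: 4.6, 4.8, 66.1.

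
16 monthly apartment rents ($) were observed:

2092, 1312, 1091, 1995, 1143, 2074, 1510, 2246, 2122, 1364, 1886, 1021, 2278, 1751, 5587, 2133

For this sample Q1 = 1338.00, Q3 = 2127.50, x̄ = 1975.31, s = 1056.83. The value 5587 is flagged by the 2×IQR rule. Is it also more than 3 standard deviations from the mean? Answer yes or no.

z = (5587 − 1975.31) / 1056.83 = 3.42.
|z| = 3.42 > 3.

yes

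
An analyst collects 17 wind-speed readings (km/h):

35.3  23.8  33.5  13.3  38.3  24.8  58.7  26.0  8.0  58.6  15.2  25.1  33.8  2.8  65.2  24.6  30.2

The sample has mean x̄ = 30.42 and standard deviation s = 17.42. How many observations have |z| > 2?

0

Cutoffs: x̄ ± 2s = [-4.42, 65.26].
Every value lies within the cutoffs.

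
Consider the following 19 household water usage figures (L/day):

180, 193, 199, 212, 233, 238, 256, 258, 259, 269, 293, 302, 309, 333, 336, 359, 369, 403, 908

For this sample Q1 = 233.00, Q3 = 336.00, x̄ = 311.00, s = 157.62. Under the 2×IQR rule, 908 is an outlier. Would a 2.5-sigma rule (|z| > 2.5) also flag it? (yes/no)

yes

z = (908 − 311.00) / 157.62 = 3.79.
|z| = 3.79 > 2.5.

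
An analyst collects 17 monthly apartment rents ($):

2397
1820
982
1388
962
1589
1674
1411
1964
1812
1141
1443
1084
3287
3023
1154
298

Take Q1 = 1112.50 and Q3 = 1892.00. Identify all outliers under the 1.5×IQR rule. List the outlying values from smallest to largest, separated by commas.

3287

IQR = Q3 − Q1 = 1892.00 − 1112.50 = 779.50.
Lower fence = Q1 − 1.5·IQR = 1112.50 − 1169.25 = -56.75.
Upper fence = Q3 + 1.5·IQR = 1892.00 + 1169.25 = 3061.25.
3287 > 3061.25 → outlier.
All remaining values lie within [-56.75, 3061.25].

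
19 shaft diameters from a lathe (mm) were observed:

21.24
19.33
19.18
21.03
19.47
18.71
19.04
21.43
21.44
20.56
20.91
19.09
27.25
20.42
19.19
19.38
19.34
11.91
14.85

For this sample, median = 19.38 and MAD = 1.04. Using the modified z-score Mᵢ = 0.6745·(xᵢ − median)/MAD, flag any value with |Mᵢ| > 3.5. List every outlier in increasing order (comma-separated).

|Mᵢ| > 3.5 ⇔ |xᵢ − 19.38| > 3.5·1.04/0.6745 = 5.40.
So outliers lie outside [13.98, 24.78].
11.91: M = -4.84 → outlier.
27.25: M = 5.10 → outlier.

11.91, 27.25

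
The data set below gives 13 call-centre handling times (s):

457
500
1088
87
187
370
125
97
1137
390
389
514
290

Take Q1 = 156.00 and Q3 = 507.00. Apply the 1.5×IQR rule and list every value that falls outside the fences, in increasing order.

IQR = Q3 − Q1 = 507.00 − 156.00 = 351.00.
Lower fence = Q1 − 1.5·IQR = 156.00 − 526.50 = -370.50.
Upper fence = Q3 + 1.5·IQR = 507.00 + 526.50 = 1033.50.
1088 > 1033.50 → outlier.
1137 > 1033.50 → outlier.
All remaining values lie within [-370.50, 1033.50].

1088, 1137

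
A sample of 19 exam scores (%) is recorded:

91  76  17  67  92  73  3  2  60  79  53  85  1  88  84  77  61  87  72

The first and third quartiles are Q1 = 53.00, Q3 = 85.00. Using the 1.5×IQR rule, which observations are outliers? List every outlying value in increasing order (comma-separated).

IQR = Q3 − Q1 = 85.00 − 53.00 = 32.00.
Lower fence = Q1 − 1.5·IQR = 53.00 − 48.00 = 5.00.
Upper fence = Q3 + 1.5·IQR = 85.00 + 48.00 = 133.00.
1 < 5.00 → outlier.
2 < 5.00 → outlier.
3 < 5.00 → outlier.
All remaining values lie within [5.00, 133.00].

1, 2, 3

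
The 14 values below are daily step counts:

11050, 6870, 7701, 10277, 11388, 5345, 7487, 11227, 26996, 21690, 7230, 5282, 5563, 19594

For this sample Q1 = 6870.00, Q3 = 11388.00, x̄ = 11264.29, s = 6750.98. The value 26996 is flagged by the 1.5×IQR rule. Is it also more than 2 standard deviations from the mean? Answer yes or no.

z = (26996 − 11264.29) / 6750.98 = 2.33.
|z| = 2.33 > 2.

yes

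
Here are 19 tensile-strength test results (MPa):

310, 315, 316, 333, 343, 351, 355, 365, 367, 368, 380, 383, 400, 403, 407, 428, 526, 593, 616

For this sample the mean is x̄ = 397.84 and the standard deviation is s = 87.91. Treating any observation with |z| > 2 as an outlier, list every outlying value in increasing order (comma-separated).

Cutoffs at x̄ ± 2s: 397.84 ± 2·87.91 = [222.02, 573.66].
593: z = 2.22, |z| > 2 → outlier.
616: z = 2.48, |z| > 2 → outlier.
Every other value lies within [222.02, 573.66].

593, 616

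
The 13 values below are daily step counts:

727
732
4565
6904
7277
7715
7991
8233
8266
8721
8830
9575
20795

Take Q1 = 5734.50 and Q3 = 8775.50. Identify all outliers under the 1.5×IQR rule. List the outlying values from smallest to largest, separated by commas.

727, 732, 20795

IQR = Q3 − Q1 = 8775.50 − 5734.50 = 3041.00.
Lower fence = Q1 − 1.5·IQR = 5734.50 − 4561.50 = 1173.00.
Upper fence = Q3 + 1.5·IQR = 8775.50 + 4561.50 = 13337.00.
727 < 1173.00 → outlier.
732 < 1173.00 → outlier.
20795 > 13337.00 → outlier.
All remaining values lie within [1173.00, 13337.00].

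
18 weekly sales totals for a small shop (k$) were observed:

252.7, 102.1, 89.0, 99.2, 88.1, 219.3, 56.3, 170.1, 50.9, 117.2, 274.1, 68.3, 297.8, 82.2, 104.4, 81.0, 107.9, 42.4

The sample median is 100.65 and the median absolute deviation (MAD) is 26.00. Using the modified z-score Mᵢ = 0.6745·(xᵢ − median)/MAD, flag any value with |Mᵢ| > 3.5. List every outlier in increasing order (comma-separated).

|Mᵢ| > 3.5 ⇔ |xᵢ − 100.65| > 3.5·26.00/0.6745 = 134.91.
So outliers lie outside [-34.26, 235.56].
252.7: M = 3.94 → outlier.
274.1: M = 4.50 → outlier.
297.8: M = 5.11 → outlier.

252.7, 274.1, 297.8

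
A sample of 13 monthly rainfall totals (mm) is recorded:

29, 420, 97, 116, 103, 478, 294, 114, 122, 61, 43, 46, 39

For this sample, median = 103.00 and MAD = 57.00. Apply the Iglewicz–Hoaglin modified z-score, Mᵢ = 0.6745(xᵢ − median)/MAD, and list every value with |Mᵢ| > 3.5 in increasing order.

420, 478

|Mᵢ| > 3.5 ⇔ |xᵢ − 103.00| > 3.5·57.00/0.6745 = 295.77.
So outliers lie outside [-192.77, 398.77].
420: M = 3.75 → outlier.
478: M = 4.44 → outlier.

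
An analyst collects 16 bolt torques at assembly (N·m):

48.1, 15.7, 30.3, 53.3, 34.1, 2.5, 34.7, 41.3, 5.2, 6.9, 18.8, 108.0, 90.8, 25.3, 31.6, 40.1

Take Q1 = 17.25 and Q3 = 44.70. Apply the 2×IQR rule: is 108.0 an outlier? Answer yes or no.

IQR = Q3 − Q1 = 44.70 − 17.25 = 27.45.
Lower fence = Q1 − 2·IQR = 17.25 − 54.90 = -37.65.
Upper fence = Q3 + 2·IQR = 44.70 + 54.90 = 99.60.
108.0 lies above the upper fence.

yes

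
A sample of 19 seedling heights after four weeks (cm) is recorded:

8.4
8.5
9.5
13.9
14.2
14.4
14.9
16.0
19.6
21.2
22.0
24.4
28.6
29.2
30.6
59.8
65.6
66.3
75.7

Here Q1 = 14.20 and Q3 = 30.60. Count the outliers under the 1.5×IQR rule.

4

IQR = 16.40; fences at 14.20 − 24.60 = -10.40 and 30.60 + 24.60 = 55.20.
Outside the cutoffs: 59.8, 65.6, 66.3, 75.7.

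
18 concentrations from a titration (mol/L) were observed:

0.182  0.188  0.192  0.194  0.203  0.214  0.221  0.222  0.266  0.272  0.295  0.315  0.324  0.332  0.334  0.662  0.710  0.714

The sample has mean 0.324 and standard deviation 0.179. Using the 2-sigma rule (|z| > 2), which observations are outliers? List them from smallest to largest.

Cutoffs at x̄ ± 2s: 0.324 ± 2·0.179 = [-0.034, 0.682].
0.710: z = 2.16, |z| > 2 → outlier.
0.714: z = 2.18, |z| > 2 → outlier.
Every other value lies within [-0.034, 0.682].

0.710, 0.714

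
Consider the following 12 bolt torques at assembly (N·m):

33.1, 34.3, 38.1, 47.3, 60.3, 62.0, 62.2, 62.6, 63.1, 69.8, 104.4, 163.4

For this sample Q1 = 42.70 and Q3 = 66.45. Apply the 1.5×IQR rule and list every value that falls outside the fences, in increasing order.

IQR = Q3 − Q1 = 66.45 − 42.70 = 23.75.
Lower fence = Q1 − 1.5·IQR = 42.70 − 35.625 = 7.075.
Upper fence = Q3 + 1.5·IQR = 66.45 + 35.625 = 102.075.
104.4 > 102.075 → outlier.
163.4 > 102.075 → outlier.
All remaining values lie within [7.075, 102.075].

104.4, 163.4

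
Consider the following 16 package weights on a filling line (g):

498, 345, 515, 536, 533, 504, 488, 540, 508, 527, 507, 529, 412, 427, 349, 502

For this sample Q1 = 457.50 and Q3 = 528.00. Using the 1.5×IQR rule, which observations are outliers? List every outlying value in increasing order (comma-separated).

345, 349

IQR = Q3 − Q1 = 528.00 − 457.50 = 70.50.
Lower fence = Q1 − 1.5·IQR = 457.50 − 105.75 = 351.75.
Upper fence = Q3 + 1.5·IQR = 528.00 + 105.75 = 633.75.
345 < 351.75 → outlier.
349 < 351.75 → outlier.
All remaining values lie within [351.75, 633.75].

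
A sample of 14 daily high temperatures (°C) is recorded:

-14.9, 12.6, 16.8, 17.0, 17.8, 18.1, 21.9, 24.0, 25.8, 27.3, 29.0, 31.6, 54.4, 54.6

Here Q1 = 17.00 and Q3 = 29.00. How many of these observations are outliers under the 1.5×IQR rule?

3

IQR = 12.00; fences at 17.00 − 18.00 = -1.00 and 29.00 + 18.00 = 47.00.
Outside the cutoffs: -14.9, 54.4, 54.6.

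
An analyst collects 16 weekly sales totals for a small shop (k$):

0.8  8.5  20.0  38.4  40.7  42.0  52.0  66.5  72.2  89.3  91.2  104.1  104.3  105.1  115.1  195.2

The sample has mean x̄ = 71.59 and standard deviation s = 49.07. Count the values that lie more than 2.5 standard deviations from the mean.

1

Cutoffs: x̄ ± 2.5s = [-51.085, 194.265].
Outside the cutoffs: 195.2.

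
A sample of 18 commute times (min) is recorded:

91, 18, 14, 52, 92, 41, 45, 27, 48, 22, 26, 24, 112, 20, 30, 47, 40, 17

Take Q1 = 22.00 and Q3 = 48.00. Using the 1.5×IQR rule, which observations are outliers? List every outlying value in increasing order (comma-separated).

IQR = Q3 − Q1 = 48.00 − 22.00 = 26.00.
Lower fence = Q1 − 1.5·IQR = 22.00 − 39.00 = -17.00.
Upper fence = Q3 + 1.5·IQR = 48.00 + 39.00 = 87.00.
91 > 87.00 → outlier.
92 > 87.00 → outlier.
112 > 87.00 → outlier.
All remaining values lie within [-17.00, 87.00].

91, 92, 112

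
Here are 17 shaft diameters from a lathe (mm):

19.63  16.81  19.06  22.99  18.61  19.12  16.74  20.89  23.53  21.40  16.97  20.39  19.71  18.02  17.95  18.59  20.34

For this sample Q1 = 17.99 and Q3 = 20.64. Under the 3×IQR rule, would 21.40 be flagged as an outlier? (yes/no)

IQR = Q3 − Q1 = 20.64 − 17.99 = 2.65.
Lower fence = Q1 − 3·IQR = 17.99 − 7.95 = 10.04.
Upper fence = Q3 + 3·IQR = 20.64 + 7.95 = 28.59.
21.40 lies within [10.04, 28.59].

no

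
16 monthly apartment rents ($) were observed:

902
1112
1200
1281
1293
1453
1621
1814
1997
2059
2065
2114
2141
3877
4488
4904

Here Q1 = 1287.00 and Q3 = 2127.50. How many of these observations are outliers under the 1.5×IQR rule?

IQR = 840.50; fences at 1287.00 − 1260.75 = 26.25 and 2127.50 + 1260.75 = 3388.25.
Outside the cutoffs: 3877, 4488, 4904.

3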